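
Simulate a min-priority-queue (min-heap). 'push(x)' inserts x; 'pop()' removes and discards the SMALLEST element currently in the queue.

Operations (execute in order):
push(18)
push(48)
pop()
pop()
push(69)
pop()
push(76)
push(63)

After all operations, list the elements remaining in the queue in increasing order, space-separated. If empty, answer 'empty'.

push(18): heap contents = [18]
push(48): heap contents = [18, 48]
pop() → 18: heap contents = [48]
pop() → 48: heap contents = []
push(69): heap contents = [69]
pop() → 69: heap contents = []
push(76): heap contents = [76]
push(63): heap contents = [63, 76]

Answer: 63 76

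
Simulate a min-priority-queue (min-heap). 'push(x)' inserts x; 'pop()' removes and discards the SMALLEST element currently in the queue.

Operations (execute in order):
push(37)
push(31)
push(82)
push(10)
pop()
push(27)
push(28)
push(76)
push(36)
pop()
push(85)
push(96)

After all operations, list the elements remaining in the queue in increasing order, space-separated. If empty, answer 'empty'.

Answer: 28 31 36 37 76 82 85 96

Derivation:
push(37): heap contents = [37]
push(31): heap contents = [31, 37]
push(82): heap contents = [31, 37, 82]
push(10): heap contents = [10, 31, 37, 82]
pop() → 10: heap contents = [31, 37, 82]
push(27): heap contents = [27, 31, 37, 82]
push(28): heap contents = [27, 28, 31, 37, 82]
push(76): heap contents = [27, 28, 31, 37, 76, 82]
push(36): heap contents = [27, 28, 31, 36, 37, 76, 82]
pop() → 27: heap contents = [28, 31, 36, 37, 76, 82]
push(85): heap contents = [28, 31, 36, 37, 76, 82, 85]
push(96): heap contents = [28, 31, 36, 37, 76, 82, 85, 96]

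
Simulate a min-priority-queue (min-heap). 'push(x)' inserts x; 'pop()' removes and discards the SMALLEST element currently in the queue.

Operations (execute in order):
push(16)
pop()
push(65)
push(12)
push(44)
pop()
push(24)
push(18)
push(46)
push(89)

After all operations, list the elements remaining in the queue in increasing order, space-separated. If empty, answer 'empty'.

Answer: 18 24 44 46 65 89

Derivation:
push(16): heap contents = [16]
pop() → 16: heap contents = []
push(65): heap contents = [65]
push(12): heap contents = [12, 65]
push(44): heap contents = [12, 44, 65]
pop() → 12: heap contents = [44, 65]
push(24): heap contents = [24, 44, 65]
push(18): heap contents = [18, 24, 44, 65]
push(46): heap contents = [18, 24, 44, 46, 65]
push(89): heap contents = [18, 24, 44, 46, 65, 89]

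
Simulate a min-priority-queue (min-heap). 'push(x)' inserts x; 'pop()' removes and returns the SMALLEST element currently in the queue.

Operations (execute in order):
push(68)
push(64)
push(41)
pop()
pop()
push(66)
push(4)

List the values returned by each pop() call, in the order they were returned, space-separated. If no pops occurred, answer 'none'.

push(68): heap contents = [68]
push(64): heap contents = [64, 68]
push(41): heap contents = [41, 64, 68]
pop() → 41: heap contents = [64, 68]
pop() → 64: heap contents = [68]
push(66): heap contents = [66, 68]
push(4): heap contents = [4, 66, 68]

Answer: 41 64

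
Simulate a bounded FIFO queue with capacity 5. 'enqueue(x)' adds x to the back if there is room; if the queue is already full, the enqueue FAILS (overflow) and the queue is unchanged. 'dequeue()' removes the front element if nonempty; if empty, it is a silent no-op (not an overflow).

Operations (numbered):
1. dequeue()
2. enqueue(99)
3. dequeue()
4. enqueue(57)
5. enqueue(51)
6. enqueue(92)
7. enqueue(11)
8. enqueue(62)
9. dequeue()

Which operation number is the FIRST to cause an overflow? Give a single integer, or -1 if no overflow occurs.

1. dequeue(): empty, no-op, size=0
2. enqueue(99): size=1
3. dequeue(): size=0
4. enqueue(57): size=1
5. enqueue(51): size=2
6. enqueue(92): size=3
7. enqueue(11): size=4
8. enqueue(62): size=5
9. dequeue(): size=4

Answer: -1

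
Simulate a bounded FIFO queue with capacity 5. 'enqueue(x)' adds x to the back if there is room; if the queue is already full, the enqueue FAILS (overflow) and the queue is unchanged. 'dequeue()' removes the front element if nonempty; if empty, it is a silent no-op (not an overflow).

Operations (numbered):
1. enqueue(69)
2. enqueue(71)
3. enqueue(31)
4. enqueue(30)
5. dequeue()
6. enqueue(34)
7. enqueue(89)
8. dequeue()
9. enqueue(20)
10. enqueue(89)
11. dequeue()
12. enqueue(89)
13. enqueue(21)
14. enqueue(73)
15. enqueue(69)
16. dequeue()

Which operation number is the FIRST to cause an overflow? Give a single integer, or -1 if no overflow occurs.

Answer: 10

Derivation:
1. enqueue(69): size=1
2. enqueue(71): size=2
3. enqueue(31): size=3
4. enqueue(30): size=4
5. dequeue(): size=3
6. enqueue(34): size=4
7. enqueue(89): size=5
8. dequeue(): size=4
9. enqueue(20): size=5
10. enqueue(89): size=5=cap → OVERFLOW (fail)
11. dequeue(): size=4
12. enqueue(89): size=5
13. enqueue(21): size=5=cap → OVERFLOW (fail)
14. enqueue(73): size=5=cap → OVERFLOW (fail)
15. enqueue(69): size=5=cap → OVERFLOW (fail)
16. dequeue(): size=4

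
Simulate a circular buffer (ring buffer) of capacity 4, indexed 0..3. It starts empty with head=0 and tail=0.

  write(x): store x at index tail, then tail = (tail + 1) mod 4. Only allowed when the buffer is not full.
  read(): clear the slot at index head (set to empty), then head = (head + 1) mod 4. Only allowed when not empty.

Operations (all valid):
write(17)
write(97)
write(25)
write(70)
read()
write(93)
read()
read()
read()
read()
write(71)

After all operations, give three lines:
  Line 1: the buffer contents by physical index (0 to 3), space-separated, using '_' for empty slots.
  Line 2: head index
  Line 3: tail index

write(17): buf=[17 _ _ _], head=0, tail=1, size=1
write(97): buf=[17 97 _ _], head=0, tail=2, size=2
write(25): buf=[17 97 25 _], head=0, tail=3, size=3
write(70): buf=[17 97 25 70], head=0, tail=0, size=4
read(): buf=[_ 97 25 70], head=1, tail=0, size=3
write(93): buf=[93 97 25 70], head=1, tail=1, size=4
read(): buf=[93 _ 25 70], head=2, tail=1, size=3
read(): buf=[93 _ _ 70], head=3, tail=1, size=2
read(): buf=[93 _ _ _], head=0, tail=1, size=1
read(): buf=[_ _ _ _], head=1, tail=1, size=0
write(71): buf=[_ 71 _ _], head=1, tail=2, size=1

Answer: _ 71 _ _
1
2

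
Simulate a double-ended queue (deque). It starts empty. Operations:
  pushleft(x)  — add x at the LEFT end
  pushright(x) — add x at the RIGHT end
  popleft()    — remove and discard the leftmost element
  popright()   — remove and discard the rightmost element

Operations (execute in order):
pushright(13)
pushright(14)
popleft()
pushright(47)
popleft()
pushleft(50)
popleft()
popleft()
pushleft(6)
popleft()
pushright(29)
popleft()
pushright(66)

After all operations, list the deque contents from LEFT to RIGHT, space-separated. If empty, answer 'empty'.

Answer: 66

Derivation:
pushright(13): [13]
pushright(14): [13, 14]
popleft(): [14]
pushright(47): [14, 47]
popleft(): [47]
pushleft(50): [50, 47]
popleft(): [47]
popleft(): []
pushleft(6): [6]
popleft(): []
pushright(29): [29]
popleft(): []
pushright(66): [66]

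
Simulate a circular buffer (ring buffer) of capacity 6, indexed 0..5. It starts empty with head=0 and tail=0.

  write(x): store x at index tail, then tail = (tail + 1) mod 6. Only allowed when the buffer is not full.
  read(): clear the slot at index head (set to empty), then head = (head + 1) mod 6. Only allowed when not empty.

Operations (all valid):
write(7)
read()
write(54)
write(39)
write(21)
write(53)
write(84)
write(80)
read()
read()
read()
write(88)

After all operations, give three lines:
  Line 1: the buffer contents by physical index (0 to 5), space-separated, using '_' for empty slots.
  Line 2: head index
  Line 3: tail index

Answer: 80 88 _ _ 53 84
4
2

Derivation:
write(7): buf=[7 _ _ _ _ _], head=0, tail=1, size=1
read(): buf=[_ _ _ _ _ _], head=1, tail=1, size=0
write(54): buf=[_ 54 _ _ _ _], head=1, tail=2, size=1
write(39): buf=[_ 54 39 _ _ _], head=1, tail=3, size=2
write(21): buf=[_ 54 39 21 _ _], head=1, tail=4, size=3
write(53): buf=[_ 54 39 21 53 _], head=1, tail=5, size=4
write(84): buf=[_ 54 39 21 53 84], head=1, tail=0, size=5
write(80): buf=[80 54 39 21 53 84], head=1, tail=1, size=6
read(): buf=[80 _ 39 21 53 84], head=2, tail=1, size=5
read(): buf=[80 _ _ 21 53 84], head=3, tail=1, size=4
read(): buf=[80 _ _ _ 53 84], head=4, tail=1, size=3
write(88): buf=[80 88 _ _ 53 84], head=4, tail=2, size=4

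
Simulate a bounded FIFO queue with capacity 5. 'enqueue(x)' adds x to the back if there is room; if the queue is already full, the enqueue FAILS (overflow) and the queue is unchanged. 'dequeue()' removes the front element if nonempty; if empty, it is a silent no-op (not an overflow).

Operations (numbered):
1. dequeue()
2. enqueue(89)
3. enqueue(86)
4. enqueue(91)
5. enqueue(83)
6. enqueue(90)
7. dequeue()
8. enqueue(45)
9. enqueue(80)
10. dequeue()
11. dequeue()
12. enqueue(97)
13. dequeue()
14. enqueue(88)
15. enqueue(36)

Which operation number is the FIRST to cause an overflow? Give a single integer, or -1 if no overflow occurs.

Answer: 9

Derivation:
1. dequeue(): empty, no-op, size=0
2. enqueue(89): size=1
3. enqueue(86): size=2
4. enqueue(91): size=3
5. enqueue(83): size=4
6. enqueue(90): size=5
7. dequeue(): size=4
8. enqueue(45): size=5
9. enqueue(80): size=5=cap → OVERFLOW (fail)
10. dequeue(): size=4
11. dequeue(): size=3
12. enqueue(97): size=4
13. dequeue(): size=3
14. enqueue(88): size=4
15. enqueue(36): size=5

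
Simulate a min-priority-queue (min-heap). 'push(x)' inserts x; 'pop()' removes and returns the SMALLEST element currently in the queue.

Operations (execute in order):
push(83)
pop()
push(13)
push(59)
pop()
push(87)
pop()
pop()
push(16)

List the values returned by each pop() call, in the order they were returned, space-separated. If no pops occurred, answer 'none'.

Answer: 83 13 59 87

Derivation:
push(83): heap contents = [83]
pop() → 83: heap contents = []
push(13): heap contents = [13]
push(59): heap contents = [13, 59]
pop() → 13: heap contents = [59]
push(87): heap contents = [59, 87]
pop() → 59: heap contents = [87]
pop() → 87: heap contents = []
push(16): heap contents = [16]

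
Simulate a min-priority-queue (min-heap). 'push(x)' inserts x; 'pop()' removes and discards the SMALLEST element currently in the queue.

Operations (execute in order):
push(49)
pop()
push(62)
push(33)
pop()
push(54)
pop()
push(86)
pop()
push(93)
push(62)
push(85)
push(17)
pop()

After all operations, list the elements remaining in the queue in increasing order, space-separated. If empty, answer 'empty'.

push(49): heap contents = [49]
pop() → 49: heap contents = []
push(62): heap contents = [62]
push(33): heap contents = [33, 62]
pop() → 33: heap contents = [62]
push(54): heap contents = [54, 62]
pop() → 54: heap contents = [62]
push(86): heap contents = [62, 86]
pop() → 62: heap contents = [86]
push(93): heap contents = [86, 93]
push(62): heap contents = [62, 86, 93]
push(85): heap contents = [62, 85, 86, 93]
push(17): heap contents = [17, 62, 85, 86, 93]
pop() → 17: heap contents = [62, 85, 86, 93]

Answer: 62 85 86 93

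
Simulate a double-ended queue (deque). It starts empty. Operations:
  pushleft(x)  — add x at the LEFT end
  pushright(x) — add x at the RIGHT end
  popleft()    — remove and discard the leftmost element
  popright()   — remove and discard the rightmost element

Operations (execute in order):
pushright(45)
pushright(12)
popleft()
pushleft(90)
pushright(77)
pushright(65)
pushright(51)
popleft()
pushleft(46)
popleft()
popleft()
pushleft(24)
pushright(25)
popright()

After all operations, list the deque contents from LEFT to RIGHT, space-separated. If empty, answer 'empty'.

pushright(45): [45]
pushright(12): [45, 12]
popleft(): [12]
pushleft(90): [90, 12]
pushright(77): [90, 12, 77]
pushright(65): [90, 12, 77, 65]
pushright(51): [90, 12, 77, 65, 51]
popleft(): [12, 77, 65, 51]
pushleft(46): [46, 12, 77, 65, 51]
popleft(): [12, 77, 65, 51]
popleft(): [77, 65, 51]
pushleft(24): [24, 77, 65, 51]
pushright(25): [24, 77, 65, 51, 25]
popright(): [24, 77, 65, 51]

Answer: 24 77 65 51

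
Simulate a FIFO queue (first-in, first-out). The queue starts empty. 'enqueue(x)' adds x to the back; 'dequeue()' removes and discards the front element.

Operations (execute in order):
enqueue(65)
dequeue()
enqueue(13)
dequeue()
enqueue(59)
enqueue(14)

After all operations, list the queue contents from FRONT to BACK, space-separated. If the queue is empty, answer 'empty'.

Answer: 59 14

Derivation:
enqueue(65): [65]
dequeue(): []
enqueue(13): [13]
dequeue(): []
enqueue(59): [59]
enqueue(14): [59, 14]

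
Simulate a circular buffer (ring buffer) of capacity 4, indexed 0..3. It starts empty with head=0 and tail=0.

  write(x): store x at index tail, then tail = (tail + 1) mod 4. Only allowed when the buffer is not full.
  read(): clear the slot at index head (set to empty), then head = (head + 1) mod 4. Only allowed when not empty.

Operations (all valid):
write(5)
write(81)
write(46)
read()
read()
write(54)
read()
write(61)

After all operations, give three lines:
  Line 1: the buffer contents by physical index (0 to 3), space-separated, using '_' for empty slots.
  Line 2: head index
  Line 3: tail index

Answer: 61 _ _ 54
3
1

Derivation:
write(5): buf=[5 _ _ _], head=0, tail=1, size=1
write(81): buf=[5 81 _ _], head=0, tail=2, size=2
write(46): buf=[5 81 46 _], head=0, tail=3, size=3
read(): buf=[_ 81 46 _], head=1, tail=3, size=2
read(): buf=[_ _ 46 _], head=2, tail=3, size=1
write(54): buf=[_ _ 46 54], head=2, tail=0, size=2
read(): buf=[_ _ _ 54], head=3, tail=0, size=1
write(61): buf=[61 _ _ 54], head=3, tail=1, size=2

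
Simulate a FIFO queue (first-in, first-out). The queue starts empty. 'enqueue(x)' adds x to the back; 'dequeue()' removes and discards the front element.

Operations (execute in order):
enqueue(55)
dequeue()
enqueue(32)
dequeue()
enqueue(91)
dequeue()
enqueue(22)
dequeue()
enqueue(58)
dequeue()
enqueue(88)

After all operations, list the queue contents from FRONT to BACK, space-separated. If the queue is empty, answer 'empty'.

enqueue(55): [55]
dequeue(): []
enqueue(32): [32]
dequeue(): []
enqueue(91): [91]
dequeue(): []
enqueue(22): [22]
dequeue(): []
enqueue(58): [58]
dequeue(): []
enqueue(88): [88]

Answer: 88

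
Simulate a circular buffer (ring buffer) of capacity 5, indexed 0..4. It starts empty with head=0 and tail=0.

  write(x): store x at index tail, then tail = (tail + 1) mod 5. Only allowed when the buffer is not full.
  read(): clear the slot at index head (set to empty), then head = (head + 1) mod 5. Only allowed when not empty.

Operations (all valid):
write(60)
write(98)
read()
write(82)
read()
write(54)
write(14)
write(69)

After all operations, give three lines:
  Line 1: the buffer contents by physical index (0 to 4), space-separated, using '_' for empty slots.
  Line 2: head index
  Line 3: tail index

Answer: 69 _ 82 54 14
2
1

Derivation:
write(60): buf=[60 _ _ _ _], head=0, tail=1, size=1
write(98): buf=[60 98 _ _ _], head=0, tail=2, size=2
read(): buf=[_ 98 _ _ _], head=1, tail=2, size=1
write(82): buf=[_ 98 82 _ _], head=1, tail=3, size=2
read(): buf=[_ _ 82 _ _], head=2, tail=3, size=1
write(54): buf=[_ _ 82 54 _], head=2, tail=4, size=2
write(14): buf=[_ _ 82 54 14], head=2, tail=0, size=3
write(69): buf=[69 _ 82 54 14], head=2, tail=1, size=4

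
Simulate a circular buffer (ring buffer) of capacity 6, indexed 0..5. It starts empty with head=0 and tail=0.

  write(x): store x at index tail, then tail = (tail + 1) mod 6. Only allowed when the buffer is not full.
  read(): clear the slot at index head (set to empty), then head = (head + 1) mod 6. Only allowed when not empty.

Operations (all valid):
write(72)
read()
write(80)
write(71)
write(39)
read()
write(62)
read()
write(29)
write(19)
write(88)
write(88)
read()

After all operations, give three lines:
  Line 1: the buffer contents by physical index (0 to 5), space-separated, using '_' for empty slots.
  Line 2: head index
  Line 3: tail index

Answer: 19 88 88 _ 62 29
4
3

Derivation:
write(72): buf=[72 _ _ _ _ _], head=0, tail=1, size=1
read(): buf=[_ _ _ _ _ _], head=1, tail=1, size=0
write(80): buf=[_ 80 _ _ _ _], head=1, tail=2, size=1
write(71): buf=[_ 80 71 _ _ _], head=1, tail=3, size=2
write(39): buf=[_ 80 71 39 _ _], head=1, tail=4, size=3
read(): buf=[_ _ 71 39 _ _], head=2, tail=4, size=2
write(62): buf=[_ _ 71 39 62 _], head=2, tail=5, size=3
read(): buf=[_ _ _ 39 62 _], head=3, tail=5, size=2
write(29): buf=[_ _ _ 39 62 29], head=3, tail=0, size=3
write(19): buf=[19 _ _ 39 62 29], head=3, tail=1, size=4
write(88): buf=[19 88 _ 39 62 29], head=3, tail=2, size=5
write(88): buf=[19 88 88 39 62 29], head=3, tail=3, size=6
read(): buf=[19 88 88 _ 62 29], head=4, tail=3, size=5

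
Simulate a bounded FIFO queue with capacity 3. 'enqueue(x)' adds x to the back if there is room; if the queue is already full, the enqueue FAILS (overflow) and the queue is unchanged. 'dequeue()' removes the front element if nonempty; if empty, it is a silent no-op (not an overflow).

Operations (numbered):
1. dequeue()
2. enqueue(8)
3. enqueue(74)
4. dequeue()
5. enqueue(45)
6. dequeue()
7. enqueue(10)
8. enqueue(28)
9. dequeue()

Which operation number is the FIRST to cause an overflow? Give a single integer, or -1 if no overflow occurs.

Answer: -1

Derivation:
1. dequeue(): empty, no-op, size=0
2. enqueue(8): size=1
3. enqueue(74): size=2
4. dequeue(): size=1
5. enqueue(45): size=2
6. dequeue(): size=1
7. enqueue(10): size=2
8. enqueue(28): size=3
9. dequeue(): size=2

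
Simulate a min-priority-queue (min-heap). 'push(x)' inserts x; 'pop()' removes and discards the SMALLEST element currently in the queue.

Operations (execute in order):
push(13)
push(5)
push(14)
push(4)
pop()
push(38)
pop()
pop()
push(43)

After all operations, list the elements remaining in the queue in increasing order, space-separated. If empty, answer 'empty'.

push(13): heap contents = [13]
push(5): heap contents = [5, 13]
push(14): heap contents = [5, 13, 14]
push(4): heap contents = [4, 5, 13, 14]
pop() → 4: heap contents = [5, 13, 14]
push(38): heap contents = [5, 13, 14, 38]
pop() → 5: heap contents = [13, 14, 38]
pop() → 13: heap contents = [14, 38]
push(43): heap contents = [14, 38, 43]

Answer: 14 38 43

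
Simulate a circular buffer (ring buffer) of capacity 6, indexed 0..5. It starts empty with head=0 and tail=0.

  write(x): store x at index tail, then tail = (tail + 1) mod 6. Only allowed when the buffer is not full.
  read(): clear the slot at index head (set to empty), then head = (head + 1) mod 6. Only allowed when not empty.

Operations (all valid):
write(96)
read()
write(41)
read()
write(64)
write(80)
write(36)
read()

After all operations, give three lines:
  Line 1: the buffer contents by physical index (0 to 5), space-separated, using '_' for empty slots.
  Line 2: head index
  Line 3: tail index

write(96): buf=[96 _ _ _ _ _], head=0, tail=1, size=1
read(): buf=[_ _ _ _ _ _], head=1, tail=1, size=0
write(41): buf=[_ 41 _ _ _ _], head=1, tail=2, size=1
read(): buf=[_ _ _ _ _ _], head=2, tail=2, size=0
write(64): buf=[_ _ 64 _ _ _], head=2, tail=3, size=1
write(80): buf=[_ _ 64 80 _ _], head=2, tail=4, size=2
write(36): buf=[_ _ 64 80 36 _], head=2, tail=5, size=3
read(): buf=[_ _ _ 80 36 _], head=3, tail=5, size=2

Answer: _ _ _ 80 36 _
3
5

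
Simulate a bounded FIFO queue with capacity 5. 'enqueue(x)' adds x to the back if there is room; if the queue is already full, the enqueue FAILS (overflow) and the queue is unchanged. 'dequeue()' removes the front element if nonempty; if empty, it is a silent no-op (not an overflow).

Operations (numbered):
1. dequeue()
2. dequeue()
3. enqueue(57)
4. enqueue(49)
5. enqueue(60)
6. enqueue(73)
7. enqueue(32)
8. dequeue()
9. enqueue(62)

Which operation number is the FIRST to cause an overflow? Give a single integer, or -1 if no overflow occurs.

1. dequeue(): empty, no-op, size=0
2. dequeue(): empty, no-op, size=0
3. enqueue(57): size=1
4. enqueue(49): size=2
5. enqueue(60): size=3
6. enqueue(73): size=4
7. enqueue(32): size=5
8. dequeue(): size=4
9. enqueue(62): size=5

Answer: -1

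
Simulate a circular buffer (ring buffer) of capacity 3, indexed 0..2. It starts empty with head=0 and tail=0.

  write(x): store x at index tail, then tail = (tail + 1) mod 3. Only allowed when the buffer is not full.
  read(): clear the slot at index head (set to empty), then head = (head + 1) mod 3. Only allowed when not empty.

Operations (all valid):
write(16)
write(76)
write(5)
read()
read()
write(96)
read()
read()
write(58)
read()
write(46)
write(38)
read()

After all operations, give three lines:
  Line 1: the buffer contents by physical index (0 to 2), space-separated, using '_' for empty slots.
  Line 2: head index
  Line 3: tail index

Answer: 38 _ _
0
1

Derivation:
write(16): buf=[16 _ _], head=0, tail=1, size=1
write(76): buf=[16 76 _], head=0, tail=2, size=2
write(5): buf=[16 76 5], head=0, tail=0, size=3
read(): buf=[_ 76 5], head=1, tail=0, size=2
read(): buf=[_ _ 5], head=2, tail=0, size=1
write(96): buf=[96 _ 5], head=2, tail=1, size=2
read(): buf=[96 _ _], head=0, tail=1, size=1
read(): buf=[_ _ _], head=1, tail=1, size=0
write(58): buf=[_ 58 _], head=1, tail=2, size=1
read(): buf=[_ _ _], head=2, tail=2, size=0
write(46): buf=[_ _ 46], head=2, tail=0, size=1
write(38): buf=[38 _ 46], head=2, tail=1, size=2
read(): buf=[38 _ _], head=0, tail=1, size=1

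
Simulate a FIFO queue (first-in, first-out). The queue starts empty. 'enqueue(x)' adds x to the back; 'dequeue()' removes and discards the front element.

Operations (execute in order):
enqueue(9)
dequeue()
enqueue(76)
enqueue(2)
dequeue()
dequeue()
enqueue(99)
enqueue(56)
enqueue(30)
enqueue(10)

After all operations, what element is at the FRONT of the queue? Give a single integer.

enqueue(9): queue = [9]
dequeue(): queue = []
enqueue(76): queue = [76]
enqueue(2): queue = [76, 2]
dequeue(): queue = [2]
dequeue(): queue = []
enqueue(99): queue = [99]
enqueue(56): queue = [99, 56]
enqueue(30): queue = [99, 56, 30]
enqueue(10): queue = [99, 56, 30, 10]

Answer: 99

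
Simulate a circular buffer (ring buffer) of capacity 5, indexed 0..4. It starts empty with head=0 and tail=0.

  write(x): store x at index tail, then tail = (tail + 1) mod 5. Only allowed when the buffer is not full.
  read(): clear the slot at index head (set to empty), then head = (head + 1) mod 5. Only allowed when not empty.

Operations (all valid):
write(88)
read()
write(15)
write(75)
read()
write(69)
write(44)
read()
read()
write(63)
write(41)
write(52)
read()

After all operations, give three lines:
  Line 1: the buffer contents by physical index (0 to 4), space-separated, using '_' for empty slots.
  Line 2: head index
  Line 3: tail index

write(88): buf=[88 _ _ _ _], head=0, tail=1, size=1
read(): buf=[_ _ _ _ _], head=1, tail=1, size=0
write(15): buf=[_ 15 _ _ _], head=1, tail=2, size=1
write(75): buf=[_ 15 75 _ _], head=1, tail=3, size=2
read(): buf=[_ _ 75 _ _], head=2, tail=3, size=1
write(69): buf=[_ _ 75 69 _], head=2, tail=4, size=2
write(44): buf=[_ _ 75 69 44], head=2, tail=0, size=3
read(): buf=[_ _ _ 69 44], head=3, tail=0, size=2
read(): buf=[_ _ _ _ 44], head=4, tail=0, size=1
write(63): buf=[63 _ _ _ 44], head=4, tail=1, size=2
write(41): buf=[63 41 _ _ 44], head=4, tail=2, size=3
write(52): buf=[63 41 52 _ 44], head=4, tail=3, size=4
read(): buf=[63 41 52 _ _], head=0, tail=3, size=3

Answer: 63 41 52 _ _
0
3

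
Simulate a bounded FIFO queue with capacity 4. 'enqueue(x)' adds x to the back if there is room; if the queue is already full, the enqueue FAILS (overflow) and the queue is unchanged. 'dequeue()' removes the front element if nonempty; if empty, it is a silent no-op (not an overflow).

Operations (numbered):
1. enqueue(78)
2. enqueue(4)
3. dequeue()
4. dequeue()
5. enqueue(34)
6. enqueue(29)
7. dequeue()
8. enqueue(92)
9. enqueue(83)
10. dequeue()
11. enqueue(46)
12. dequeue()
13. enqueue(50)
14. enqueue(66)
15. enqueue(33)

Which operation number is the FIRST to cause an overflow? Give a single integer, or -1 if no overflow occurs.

1. enqueue(78): size=1
2. enqueue(4): size=2
3. dequeue(): size=1
4. dequeue(): size=0
5. enqueue(34): size=1
6. enqueue(29): size=2
7. dequeue(): size=1
8. enqueue(92): size=2
9. enqueue(83): size=3
10. dequeue(): size=2
11. enqueue(46): size=3
12. dequeue(): size=2
13. enqueue(50): size=3
14. enqueue(66): size=4
15. enqueue(33): size=4=cap → OVERFLOW (fail)

Answer: 15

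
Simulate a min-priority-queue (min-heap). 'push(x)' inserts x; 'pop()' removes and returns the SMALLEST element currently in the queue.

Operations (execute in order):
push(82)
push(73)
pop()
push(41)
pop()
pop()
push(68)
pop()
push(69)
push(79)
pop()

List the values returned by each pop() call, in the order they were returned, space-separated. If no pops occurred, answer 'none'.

push(82): heap contents = [82]
push(73): heap contents = [73, 82]
pop() → 73: heap contents = [82]
push(41): heap contents = [41, 82]
pop() → 41: heap contents = [82]
pop() → 82: heap contents = []
push(68): heap contents = [68]
pop() → 68: heap contents = []
push(69): heap contents = [69]
push(79): heap contents = [69, 79]
pop() → 69: heap contents = [79]

Answer: 73 41 82 68 69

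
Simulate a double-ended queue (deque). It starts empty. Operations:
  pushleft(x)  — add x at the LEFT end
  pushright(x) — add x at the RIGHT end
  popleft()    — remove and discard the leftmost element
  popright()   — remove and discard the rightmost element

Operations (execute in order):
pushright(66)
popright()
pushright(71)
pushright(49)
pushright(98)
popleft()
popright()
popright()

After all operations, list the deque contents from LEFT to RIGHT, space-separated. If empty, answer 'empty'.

pushright(66): [66]
popright(): []
pushright(71): [71]
pushright(49): [71, 49]
pushright(98): [71, 49, 98]
popleft(): [49, 98]
popright(): [49]
popright(): []

Answer: empty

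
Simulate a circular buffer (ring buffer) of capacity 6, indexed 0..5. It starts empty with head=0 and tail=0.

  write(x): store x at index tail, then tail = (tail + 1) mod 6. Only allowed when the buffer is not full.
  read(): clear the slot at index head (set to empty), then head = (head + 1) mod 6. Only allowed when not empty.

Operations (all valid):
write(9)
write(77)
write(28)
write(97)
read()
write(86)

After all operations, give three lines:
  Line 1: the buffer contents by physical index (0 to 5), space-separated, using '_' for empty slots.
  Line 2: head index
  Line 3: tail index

write(9): buf=[9 _ _ _ _ _], head=0, tail=1, size=1
write(77): buf=[9 77 _ _ _ _], head=0, tail=2, size=2
write(28): buf=[9 77 28 _ _ _], head=0, tail=3, size=3
write(97): buf=[9 77 28 97 _ _], head=0, tail=4, size=4
read(): buf=[_ 77 28 97 _ _], head=1, tail=4, size=3
write(86): buf=[_ 77 28 97 86 _], head=1, tail=5, size=4

Answer: _ 77 28 97 86 _
1
5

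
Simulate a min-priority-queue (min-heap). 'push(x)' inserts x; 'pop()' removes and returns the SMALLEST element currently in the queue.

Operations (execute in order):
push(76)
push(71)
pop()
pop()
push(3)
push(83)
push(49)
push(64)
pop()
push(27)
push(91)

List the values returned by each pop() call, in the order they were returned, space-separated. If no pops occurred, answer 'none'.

push(76): heap contents = [76]
push(71): heap contents = [71, 76]
pop() → 71: heap contents = [76]
pop() → 76: heap contents = []
push(3): heap contents = [3]
push(83): heap contents = [3, 83]
push(49): heap contents = [3, 49, 83]
push(64): heap contents = [3, 49, 64, 83]
pop() → 3: heap contents = [49, 64, 83]
push(27): heap contents = [27, 49, 64, 83]
push(91): heap contents = [27, 49, 64, 83, 91]

Answer: 71 76 3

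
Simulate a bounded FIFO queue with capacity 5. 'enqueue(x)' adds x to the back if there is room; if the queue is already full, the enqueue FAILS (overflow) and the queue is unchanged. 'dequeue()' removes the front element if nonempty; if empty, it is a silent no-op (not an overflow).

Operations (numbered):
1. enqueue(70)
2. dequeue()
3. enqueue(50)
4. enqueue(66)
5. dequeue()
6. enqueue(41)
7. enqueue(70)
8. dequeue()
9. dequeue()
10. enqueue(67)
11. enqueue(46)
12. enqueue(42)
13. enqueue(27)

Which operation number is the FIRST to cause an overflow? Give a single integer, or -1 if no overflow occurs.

Answer: -1

Derivation:
1. enqueue(70): size=1
2. dequeue(): size=0
3. enqueue(50): size=1
4. enqueue(66): size=2
5. dequeue(): size=1
6. enqueue(41): size=2
7. enqueue(70): size=3
8. dequeue(): size=2
9. dequeue(): size=1
10. enqueue(67): size=2
11. enqueue(46): size=3
12. enqueue(42): size=4
13. enqueue(27): size=5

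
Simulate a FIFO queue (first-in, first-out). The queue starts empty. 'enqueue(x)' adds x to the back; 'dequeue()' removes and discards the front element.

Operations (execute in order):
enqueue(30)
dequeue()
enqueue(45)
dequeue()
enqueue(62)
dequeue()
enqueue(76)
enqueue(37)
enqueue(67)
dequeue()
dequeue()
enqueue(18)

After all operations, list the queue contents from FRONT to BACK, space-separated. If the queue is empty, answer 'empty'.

enqueue(30): [30]
dequeue(): []
enqueue(45): [45]
dequeue(): []
enqueue(62): [62]
dequeue(): []
enqueue(76): [76]
enqueue(37): [76, 37]
enqueue(67): [76, 37, 67]
dequeue(): [37, 67]
dequeue(): [67]
enqueue(18): [67, 18]

Answer: 67 18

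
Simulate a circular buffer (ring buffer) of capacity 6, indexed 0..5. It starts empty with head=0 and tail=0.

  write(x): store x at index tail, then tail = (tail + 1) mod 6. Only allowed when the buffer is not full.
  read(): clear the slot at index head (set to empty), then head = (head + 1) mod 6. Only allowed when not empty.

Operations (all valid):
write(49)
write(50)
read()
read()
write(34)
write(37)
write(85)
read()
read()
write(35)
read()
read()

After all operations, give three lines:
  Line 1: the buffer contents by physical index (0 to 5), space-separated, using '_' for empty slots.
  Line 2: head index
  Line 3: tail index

write(49): buf=[49 _ _ _ _ _], head=0, tail=1, size=1
write(50): buf=[49 50 _ _ _ _], head=0, tail=2, size=2
read(): buf=[_ 50 _ _ _ _], head=1, tail=2, size=1
read(): buf=[_ _ _ _ _ _], head=2, tail=2, size=0
write(34): buf=[_ _ 34 _ _ _], head=2, tail=3, size=1
write(37): buf=[_ _ 34 37 _ _], head=2, tail=4, size=2
write(85): buf=[_ _ 34 37 85 _], head=2, tail=5, size=3
read(): buf=[_ _ _ 37 85 _], head=3, tail=5, size=2
read(): buf=[_ _ _ _ 85 _], head=4, tail=5, size=1
write(35): buf=[_ _ _ _ 85 35], head=4, tail=0, size=2
read(): buf=[_ _ _ _ _ 35], head=5, tail=0, size=1
read(): buf=[_ _ _ _ _ _], head=0, tail=0, size=0

Answer: _ _ _ _ _ _
0
0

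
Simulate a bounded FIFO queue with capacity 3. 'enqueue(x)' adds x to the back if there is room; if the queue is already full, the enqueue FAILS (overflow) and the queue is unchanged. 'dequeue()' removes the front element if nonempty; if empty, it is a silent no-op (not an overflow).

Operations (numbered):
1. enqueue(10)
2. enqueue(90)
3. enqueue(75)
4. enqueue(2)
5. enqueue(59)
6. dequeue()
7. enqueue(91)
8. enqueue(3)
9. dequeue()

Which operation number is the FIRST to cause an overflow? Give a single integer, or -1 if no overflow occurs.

1. enqueue(10): size=1
2. enqueue(90): size=2
3. enqueue(75): size=3
4. enqueue(2): size=3=cap → OVERFLOW (fail)
5. enqueue(59): size=3=cap → OVERFLOW (fail)
6. dequeue(): size=2
7. enqueue(91): size=3
8. enqueue(3): size=3=cap → OVERFLOW (fail)
9. dequeue(): size=2

Answer: 4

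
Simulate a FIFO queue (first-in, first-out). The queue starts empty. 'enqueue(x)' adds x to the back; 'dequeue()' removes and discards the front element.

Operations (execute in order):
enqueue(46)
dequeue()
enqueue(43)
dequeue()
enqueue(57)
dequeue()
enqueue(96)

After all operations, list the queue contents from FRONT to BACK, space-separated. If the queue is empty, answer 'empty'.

Answer: 96

Derivation:
enqueue(46): [46]
dequeue(): []
enqueue(43): [43]
dequeue(): []
enqueue(57): [57]
dequeue(): []
enqueue(96): [96]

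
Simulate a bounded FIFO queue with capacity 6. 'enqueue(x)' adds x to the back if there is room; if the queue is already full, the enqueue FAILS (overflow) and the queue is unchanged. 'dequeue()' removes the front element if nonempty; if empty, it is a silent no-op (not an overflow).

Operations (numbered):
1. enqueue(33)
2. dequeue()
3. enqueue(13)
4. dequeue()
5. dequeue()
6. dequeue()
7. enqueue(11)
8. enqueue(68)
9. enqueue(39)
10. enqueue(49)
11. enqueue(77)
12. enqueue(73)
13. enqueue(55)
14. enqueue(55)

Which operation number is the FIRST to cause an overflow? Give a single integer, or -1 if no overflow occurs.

1. enqueue(33): size=1
2. dequeue(): size=0
3. enqueue(13): size=1
4. dequeue(): size=0
5. dequeue(): empty, no-op, size=0
6. dequeue(): empty, no-op, size=0
7. enqueue(11): size=1
8. enqueue(68): size=2
9. enqueue(39): size=3
10. enqueue(49): size=4
11. enqueue(77): size=5
12. enqueue(73): size=6
13. enqueue(55): size=6=cap → OVERFLOW (fail)
14. enqueue(55): size=6=cap → OVERFLOW (fail)

Answer: 13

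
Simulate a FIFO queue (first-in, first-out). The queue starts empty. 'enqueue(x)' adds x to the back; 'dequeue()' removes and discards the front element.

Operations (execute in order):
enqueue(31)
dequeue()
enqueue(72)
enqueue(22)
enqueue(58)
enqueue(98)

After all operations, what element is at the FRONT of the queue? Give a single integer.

Answer: 72

Derivation:
enqueue(31): queue = [31]
dequeue(): queue = []
enqueue(72): queue = [72]
enqueue(22): queue = [72, 22]
enqueue(58): queue = [72, 22, 58]
enqueue(98): queue = [72, 22, 58, 98]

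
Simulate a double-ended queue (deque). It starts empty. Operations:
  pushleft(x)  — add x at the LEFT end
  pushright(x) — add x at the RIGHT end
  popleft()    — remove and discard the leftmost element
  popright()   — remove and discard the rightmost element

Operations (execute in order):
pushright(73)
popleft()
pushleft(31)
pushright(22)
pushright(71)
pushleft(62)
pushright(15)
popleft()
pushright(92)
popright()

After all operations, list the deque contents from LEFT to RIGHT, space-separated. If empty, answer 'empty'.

Answer: 31 22 71 15

Derivation:
pushright(73): [73]
popleft(): []
pushleft(31): [31]
pushright(22): [31, 22]
pushright(71): [31, 22, 71]
pushleft(62): [62, 31, 22, 71]
pushright(15): [62, 31, 22, 71, 15]
popleft(): [31, 22, 71, 15]
pushright(92): [31, 22, 71, 15, 92]
popright(): [31, 22, 71, 15]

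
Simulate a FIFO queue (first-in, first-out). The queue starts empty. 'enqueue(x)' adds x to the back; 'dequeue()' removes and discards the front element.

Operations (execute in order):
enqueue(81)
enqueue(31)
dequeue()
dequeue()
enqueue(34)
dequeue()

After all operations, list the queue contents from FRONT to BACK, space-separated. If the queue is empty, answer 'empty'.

enqueue(81): [81]
enqueue(31): [81, 31]
dequeue(): [31]
dequeue(): []
enqueue(34): [34]
dequeue(): []

Answer: empty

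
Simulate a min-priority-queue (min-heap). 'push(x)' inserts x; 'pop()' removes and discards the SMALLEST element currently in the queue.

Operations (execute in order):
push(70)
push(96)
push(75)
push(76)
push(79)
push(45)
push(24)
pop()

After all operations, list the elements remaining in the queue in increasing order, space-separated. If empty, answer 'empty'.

push(70): heap contents = [70]
push(96): heap contents = [70, 96]
push(75): heap contents = [70, 75, 96]
push(76): heap contents = [70, 75, 76, 96]
push(79): heap contents = [70, 75, 76, 79, 96]
push(45): heap contents = [45, 70, 75, 76, 79, 96]
push(24): heap contents = [24, 45, 70, 75, 76, 79, 96]
pop() → 24: heap contents = [45, 70, 75, 76, 79, 96]

Answer: 45 70 75 76 79 96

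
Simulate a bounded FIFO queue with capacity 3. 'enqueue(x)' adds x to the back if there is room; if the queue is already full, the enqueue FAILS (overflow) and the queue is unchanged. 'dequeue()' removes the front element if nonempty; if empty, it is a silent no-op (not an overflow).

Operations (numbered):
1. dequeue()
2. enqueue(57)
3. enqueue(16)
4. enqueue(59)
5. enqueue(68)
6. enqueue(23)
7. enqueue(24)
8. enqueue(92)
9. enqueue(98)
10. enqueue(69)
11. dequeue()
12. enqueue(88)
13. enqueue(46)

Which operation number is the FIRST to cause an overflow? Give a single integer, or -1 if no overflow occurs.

1. dequeue(): empty, no-op, size=0
2. enqueue(57): size=1
3. enqueue(16): size=2
4. enqueue(59): size=3
5. enqueue(68): size=3=cap → OVERFLOW (fail)
6. enqueue(23): size=3=cap → OVERFLOW (fail)
7. enqueue(24): size=3=cap → OVERFLOW (fail)
8. enqueue(92): size=3=cap → OVERFLOW (fail)
9. enqueue(98): size=3=cap → OVERFLOW (fail)
10. enqueue(69): size=3=cap → OVERFLOW (fail)
11. dequeue(): size=2
12. enqueue(88): size=3
13. enqueue(46): size=3=cap → OVERFLOW (fail)

Answer: 5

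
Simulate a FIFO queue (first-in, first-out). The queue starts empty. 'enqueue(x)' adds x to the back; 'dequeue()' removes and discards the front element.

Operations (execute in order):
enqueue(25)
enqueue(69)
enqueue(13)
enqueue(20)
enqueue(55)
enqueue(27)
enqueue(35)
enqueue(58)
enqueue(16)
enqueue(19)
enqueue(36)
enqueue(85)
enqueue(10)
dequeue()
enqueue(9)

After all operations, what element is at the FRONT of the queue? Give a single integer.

Answer: 69

Derivation:
enqueue(25): queue = [25]
enqueue(69): queue = [25, 69]
enqueue(13): queue = [25, 69, 13]
enqueue(20): queue = [25, 69, 13, 20]
enqueue(55): queue = [25, 69, 13, 20, 55]
enqueue(27): queue = [25, 69, 13, 20, 55, 27]
enqueue(35): queue = [25, 69, 13, 20, 55, 27, 35]
enqueue(58): queue = [25, 69, 13, 20, 55, 27, 35, 58]
enqueue(16): queue = [25, 69, 13, 20, 55, 27, 35, 58, 16]
enqueue(19): queue = [25, 69, 13, 20, 55, 27, 35, 58, 16, 19]
enqueue(36): queue = [25, 69, 13, 20, 55, 27, 35, 58, 16, 19, 36]
enqueue(85): queue = [25, 69, 13, 20, 55, 27, 35, 58, 16, 19, 36, 85]
enqueue(10): queue = [25, 69, 13, 20, 55, 27, 35, 58, 16, 19, 36, 85, 10]
dequeue(): queue = [69, 13, 20, 55, 27, 35, 58, 16, 19, 36, 85, 10]
enqueue(9): queue = [69, 13, 20, 55, 27, 35, 58, 16, 19, 36, 85, 10, 9]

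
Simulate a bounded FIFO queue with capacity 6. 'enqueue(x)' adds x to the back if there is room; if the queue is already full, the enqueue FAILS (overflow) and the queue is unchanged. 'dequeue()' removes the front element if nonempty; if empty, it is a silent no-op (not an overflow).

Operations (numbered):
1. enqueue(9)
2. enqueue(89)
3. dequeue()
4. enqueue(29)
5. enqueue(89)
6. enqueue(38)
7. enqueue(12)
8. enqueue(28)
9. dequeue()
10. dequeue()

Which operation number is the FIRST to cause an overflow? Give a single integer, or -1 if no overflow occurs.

1. enqueue(9): size=1
2. enqueue(89): size=2
3. dequeue(): size=1
4. enqueue(29): size=2
5. enqueue(89): size=3
6. enqueue(38): size=4
7. enqueue(12): size=5
8. enqueue(28): size=6
9. dequeue(): size=5
10. dequeue(): size=4

Answer: -1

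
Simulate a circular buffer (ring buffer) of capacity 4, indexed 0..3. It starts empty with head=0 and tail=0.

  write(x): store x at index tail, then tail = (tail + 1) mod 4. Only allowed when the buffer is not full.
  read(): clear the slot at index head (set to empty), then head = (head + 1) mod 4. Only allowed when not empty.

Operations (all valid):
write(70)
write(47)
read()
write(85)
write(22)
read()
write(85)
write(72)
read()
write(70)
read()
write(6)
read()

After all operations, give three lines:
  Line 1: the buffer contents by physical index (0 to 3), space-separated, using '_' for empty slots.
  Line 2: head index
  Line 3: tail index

write(70): buf=[70 _ _ _], head=0, tail=1, size=1
write(47): buf=[70 47 _ _], head=0, tail=2, size=2
read(): buf=[_ 47 _ _], head=1, tail=2, size=1
write(85): buf=[_ 47 85 _], head=1, tail=3, size=2
write(22): buf=[_ 47 85 22], head=1, tail=0, size=3
read(): buf=[_ _ 85 22], head=2, tail=0, size=2
write(85): buf=[85 _ 85 22], head=2, tail=1, size=3
write(72): buf=[85 72 85 22], head=2, tail=2, size=4
read(): buf=[85 72 _ 22], head=3, tail=2, size=3
write(70): buf=[85 72 70 22], head=3, tail=3, size=4
read(): buf=[85 72 70 _], head=0, tail=3, size=3
write(6): buf=[85 72 70 6], head=0, tail=0, size=4
read(): buf=[_ 72 70 6], head=1, tail=0, size=3

Answer: _ 72 70 6
1
0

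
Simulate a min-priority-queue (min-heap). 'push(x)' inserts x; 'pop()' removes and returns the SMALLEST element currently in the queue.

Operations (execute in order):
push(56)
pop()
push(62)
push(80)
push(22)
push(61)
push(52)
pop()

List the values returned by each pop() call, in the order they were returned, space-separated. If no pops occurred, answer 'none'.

push(56): heap contents = [56]
pop() → 56: heap contents = []
push(62): heap contents = [62]
push(80): heap contents = [62, 80]
push(22): heap contents = [22, 62, 80]
push(61): heap contents = [22, 61, 62, 80]
push(52): heap contents = [22, 52, 61, 62, 80]
pop() → 22: heap contents = [52, 61, 62, 80]

Answer: 56 22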